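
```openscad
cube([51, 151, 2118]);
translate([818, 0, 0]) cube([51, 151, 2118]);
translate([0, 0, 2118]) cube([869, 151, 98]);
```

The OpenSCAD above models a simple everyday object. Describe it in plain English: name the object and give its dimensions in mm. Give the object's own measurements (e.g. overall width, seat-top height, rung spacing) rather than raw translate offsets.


A door frame. The clear opening is 767 mm wide and 2118 mm high. Two 51 mm wide jambs, 151 mm deep, stand either side of the opening from the floor to the top of the opening. A 98 mm thick head sits across the top of both jambs, spanning the full outside width of the frame.


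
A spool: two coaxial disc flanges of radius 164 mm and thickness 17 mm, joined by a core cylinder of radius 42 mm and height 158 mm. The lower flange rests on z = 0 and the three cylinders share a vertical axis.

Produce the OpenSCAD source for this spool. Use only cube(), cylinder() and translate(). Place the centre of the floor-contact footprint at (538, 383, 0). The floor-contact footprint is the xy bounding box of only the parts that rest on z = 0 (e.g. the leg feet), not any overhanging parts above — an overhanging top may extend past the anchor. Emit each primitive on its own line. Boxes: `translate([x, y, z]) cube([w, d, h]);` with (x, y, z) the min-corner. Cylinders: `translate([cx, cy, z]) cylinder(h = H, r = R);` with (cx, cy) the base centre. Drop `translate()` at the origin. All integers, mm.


translate([538, 383, 0]) cylinder(h = 17, r = 164);
translate([538, 383, 17]) cylinder(h = 158, r = 42);
translate([538, 383, 175]) cylinder(h = 17, r = 164);


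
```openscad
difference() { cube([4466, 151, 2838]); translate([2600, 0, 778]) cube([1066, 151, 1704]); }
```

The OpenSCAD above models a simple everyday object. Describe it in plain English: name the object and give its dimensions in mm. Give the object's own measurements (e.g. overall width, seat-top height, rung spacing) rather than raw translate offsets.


A wall 4466 mm long (x), 151 mm thick (y), 2838 mm tall, with a rectangular window opening cut through it. The opening is 1066 mm wide and 1704 mm tall; its sill is at z = 778 mm and its near (−x) edge is 2600 mm from the wall's −x end. The opening passes through the full wall thickness.


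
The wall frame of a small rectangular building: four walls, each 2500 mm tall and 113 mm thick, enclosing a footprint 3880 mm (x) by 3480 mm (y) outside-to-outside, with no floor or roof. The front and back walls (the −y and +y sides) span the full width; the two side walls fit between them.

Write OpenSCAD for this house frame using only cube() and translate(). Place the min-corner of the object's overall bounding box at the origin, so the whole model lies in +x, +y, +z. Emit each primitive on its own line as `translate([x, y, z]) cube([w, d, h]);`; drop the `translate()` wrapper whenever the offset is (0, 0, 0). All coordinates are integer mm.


cube([3880, 113, 2500]);
translate([0, 3367, 0]) cube([3880, 113, 2500]);
translate([0, 113, 0]) cube([113, 3254, 2500]);
translate([3767, 113, 0]) cube([113, 3254, 2500]);


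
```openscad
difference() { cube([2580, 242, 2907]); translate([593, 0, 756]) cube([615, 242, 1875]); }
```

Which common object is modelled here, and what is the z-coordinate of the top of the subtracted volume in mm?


A wall with a window opening. The window head height is 2631 mm.

A wall with a rectangular opening subtracted — a window. Sill at z = 756, opening 1875 mm tall, so the head is at 756 + 1875 = 2631 mm.


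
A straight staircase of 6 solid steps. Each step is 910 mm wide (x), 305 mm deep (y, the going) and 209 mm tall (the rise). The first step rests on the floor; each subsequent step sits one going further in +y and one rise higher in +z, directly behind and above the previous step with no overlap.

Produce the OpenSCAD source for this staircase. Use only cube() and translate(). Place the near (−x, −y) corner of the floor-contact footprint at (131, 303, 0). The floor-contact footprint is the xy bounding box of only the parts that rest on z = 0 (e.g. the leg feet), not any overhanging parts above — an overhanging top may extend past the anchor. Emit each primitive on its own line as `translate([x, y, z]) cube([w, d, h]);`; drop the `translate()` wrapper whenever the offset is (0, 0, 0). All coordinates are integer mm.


translate([131, 303, 0]) cube([910, 305, 209]);
translate([131, 608, 209]) cube([910, 305, 209]);
translate([131, 913, 418]) cube([910, 305, 209]);
translate([131, 1218, 627]) cube([910, 305, 209]);
translate([131, 1523, 836]) cube([910, 305, 209]);
translate([131, 1828, 1045]) cube([910, 305, 209]);


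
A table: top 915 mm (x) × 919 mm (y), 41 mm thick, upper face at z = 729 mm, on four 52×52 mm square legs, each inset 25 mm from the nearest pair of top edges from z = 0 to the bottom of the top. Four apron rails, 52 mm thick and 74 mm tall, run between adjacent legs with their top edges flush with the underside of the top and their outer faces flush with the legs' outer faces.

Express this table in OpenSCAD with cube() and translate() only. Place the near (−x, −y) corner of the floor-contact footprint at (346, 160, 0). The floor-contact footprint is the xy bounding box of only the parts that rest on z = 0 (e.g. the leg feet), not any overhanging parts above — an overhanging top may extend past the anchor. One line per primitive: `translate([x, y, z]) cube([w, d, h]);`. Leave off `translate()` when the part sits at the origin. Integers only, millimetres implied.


translate([321, 135, 688]) cube([915, 919, 41]);
translate([346, 160, 0]) cube([52, 52, 688]);
translate([1159, 160, 0]) cube([52, 52, 688]);
translate([346, 977, 0]) cube([52, 52, 688]);
translate([1159, 977, 0]) cube([52, 52, 688]);
translate([398, 160, 614]) cube([761, 52, 74]);
translate([398, 977, 614]) cube([761, 52, 74]);
translate([346, 212, 614]) cube([52, 765, 74]);
translate([1159, 212, 614]) cube([52, 765, 74]);


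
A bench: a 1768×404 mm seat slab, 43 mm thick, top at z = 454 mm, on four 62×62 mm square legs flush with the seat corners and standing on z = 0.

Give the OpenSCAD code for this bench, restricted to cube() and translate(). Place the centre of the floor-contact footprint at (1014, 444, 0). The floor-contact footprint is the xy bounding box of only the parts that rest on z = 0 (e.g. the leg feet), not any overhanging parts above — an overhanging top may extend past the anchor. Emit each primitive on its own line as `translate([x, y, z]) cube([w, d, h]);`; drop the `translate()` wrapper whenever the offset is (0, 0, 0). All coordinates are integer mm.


// leg_h = 454 − 43 = 411
translate([130, 242, 411]) cube([1768, 404, 43]);
translate([130, 242, 0]) cube([62, 62, 411]);
translate([130, 584, 0]) cube([62, 62, 411]);
translate([1836, 242, 0]) cube([62, 62, 411]);
translate([1836, 584, 0]) cube([62, 62, 411]);


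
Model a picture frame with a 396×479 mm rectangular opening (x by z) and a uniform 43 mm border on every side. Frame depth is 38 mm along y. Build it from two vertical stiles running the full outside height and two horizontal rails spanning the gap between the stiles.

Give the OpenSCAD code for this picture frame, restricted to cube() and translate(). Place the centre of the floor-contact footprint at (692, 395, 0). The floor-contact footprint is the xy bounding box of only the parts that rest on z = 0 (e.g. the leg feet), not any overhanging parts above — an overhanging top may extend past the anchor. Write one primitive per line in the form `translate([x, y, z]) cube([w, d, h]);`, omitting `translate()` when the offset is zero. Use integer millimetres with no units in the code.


translate([451, 376, 0]) cube([43, 38, 565]);
translate([890, 376, 0]) cube([43, 38, 565]);
translate([494, 376, 0]) cube([396, 38, 43]);
translate([494, 376, 522]) cube([396, 38, 43]);


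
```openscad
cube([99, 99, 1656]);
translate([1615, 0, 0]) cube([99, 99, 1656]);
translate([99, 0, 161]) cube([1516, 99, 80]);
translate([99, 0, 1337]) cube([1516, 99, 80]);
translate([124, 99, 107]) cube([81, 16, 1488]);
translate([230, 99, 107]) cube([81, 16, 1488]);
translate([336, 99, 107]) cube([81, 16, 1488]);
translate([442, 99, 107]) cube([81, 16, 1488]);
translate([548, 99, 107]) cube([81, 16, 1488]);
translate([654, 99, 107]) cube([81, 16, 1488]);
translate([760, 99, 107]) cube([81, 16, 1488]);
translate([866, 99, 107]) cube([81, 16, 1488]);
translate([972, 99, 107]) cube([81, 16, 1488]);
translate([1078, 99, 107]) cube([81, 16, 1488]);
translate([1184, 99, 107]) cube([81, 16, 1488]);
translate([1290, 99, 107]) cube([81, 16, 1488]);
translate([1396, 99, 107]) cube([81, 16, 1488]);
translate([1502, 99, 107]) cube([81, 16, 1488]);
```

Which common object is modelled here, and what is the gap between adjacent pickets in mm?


A fence section. The picket gap is 25 mm.

Two posts, two rails, 14 pickets — a fence section. Span 1516 mm holds 14 pickets of 81 mm with 15 equal gaps: ⌊(1516 − 14·81) / 15⌋ = 25 mm.


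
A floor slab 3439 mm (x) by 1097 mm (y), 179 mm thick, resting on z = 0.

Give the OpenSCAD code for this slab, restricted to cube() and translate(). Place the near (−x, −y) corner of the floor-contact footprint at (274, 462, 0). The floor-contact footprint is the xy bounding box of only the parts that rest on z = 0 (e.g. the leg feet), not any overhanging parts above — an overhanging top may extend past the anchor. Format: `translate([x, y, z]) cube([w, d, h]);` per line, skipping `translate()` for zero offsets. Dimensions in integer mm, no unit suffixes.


translate([274, 462, 0]) cube([3439, 1097, 179]);


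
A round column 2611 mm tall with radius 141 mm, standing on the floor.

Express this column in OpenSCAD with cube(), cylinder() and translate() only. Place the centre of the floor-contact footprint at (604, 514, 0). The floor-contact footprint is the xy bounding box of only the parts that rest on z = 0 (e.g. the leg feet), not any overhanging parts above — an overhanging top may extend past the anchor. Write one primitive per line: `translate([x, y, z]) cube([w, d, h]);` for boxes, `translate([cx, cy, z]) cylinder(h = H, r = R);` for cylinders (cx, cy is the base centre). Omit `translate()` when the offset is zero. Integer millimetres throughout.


translate([604, 514, 0]) cylinder(h = 2611, r = 141);


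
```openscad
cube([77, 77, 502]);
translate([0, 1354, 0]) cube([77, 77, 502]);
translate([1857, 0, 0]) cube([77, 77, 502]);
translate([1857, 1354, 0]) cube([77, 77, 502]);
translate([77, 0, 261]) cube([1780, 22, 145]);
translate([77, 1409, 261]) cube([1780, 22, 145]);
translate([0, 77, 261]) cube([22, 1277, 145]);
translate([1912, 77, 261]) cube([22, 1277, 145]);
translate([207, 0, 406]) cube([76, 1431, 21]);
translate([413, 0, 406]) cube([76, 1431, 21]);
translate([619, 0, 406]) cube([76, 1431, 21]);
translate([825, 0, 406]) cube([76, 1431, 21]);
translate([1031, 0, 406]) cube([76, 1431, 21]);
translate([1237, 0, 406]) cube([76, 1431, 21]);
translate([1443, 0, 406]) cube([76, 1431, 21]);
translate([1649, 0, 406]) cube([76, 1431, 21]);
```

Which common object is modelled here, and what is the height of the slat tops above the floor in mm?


A bed frame. The slat-top height is 427 mm.

Four posts, four rails, and a row of slats — a bed frame. Slats sit on the rails at z = 261 + 145 = 406; with slat thickness 21, the top is 427 mm.


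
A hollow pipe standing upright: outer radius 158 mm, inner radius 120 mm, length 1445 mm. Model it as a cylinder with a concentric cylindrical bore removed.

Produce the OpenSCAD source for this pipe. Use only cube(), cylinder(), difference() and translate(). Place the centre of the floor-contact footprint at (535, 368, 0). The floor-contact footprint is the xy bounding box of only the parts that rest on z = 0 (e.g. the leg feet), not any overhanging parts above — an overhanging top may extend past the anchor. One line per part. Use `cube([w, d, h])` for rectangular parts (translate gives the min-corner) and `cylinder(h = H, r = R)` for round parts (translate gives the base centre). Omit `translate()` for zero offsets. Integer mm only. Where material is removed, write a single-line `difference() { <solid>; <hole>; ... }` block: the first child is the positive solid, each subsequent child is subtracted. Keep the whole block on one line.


difference() { translate([535, 368, 0]) cylinder(h = 1445, r = 158); translate([535, 368, 0]) cylinder(h = 1445, r = 120); }


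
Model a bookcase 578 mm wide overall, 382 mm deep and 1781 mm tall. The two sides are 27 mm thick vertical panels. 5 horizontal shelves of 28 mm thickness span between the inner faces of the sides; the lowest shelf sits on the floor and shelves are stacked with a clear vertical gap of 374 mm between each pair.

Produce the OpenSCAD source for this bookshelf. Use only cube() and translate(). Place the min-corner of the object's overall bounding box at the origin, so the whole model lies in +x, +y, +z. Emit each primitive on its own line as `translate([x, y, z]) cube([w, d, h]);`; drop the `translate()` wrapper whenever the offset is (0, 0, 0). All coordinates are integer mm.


cube([27, 382, 1781]);
translate([551, 0, 0]) cube([27, 382, 1781]);
translate([27, 0, 0]) cube([524, 382, 28]);
translate([27, 0, 402]) cube([524, 382, 28]);
translate([27, 0, 804]) cube([524, 382, 28]);
translate([27, 0, 1206]) cube([524, 382, 28]);
translate([27, 0, 1608]) cube([524, 382, 28]);


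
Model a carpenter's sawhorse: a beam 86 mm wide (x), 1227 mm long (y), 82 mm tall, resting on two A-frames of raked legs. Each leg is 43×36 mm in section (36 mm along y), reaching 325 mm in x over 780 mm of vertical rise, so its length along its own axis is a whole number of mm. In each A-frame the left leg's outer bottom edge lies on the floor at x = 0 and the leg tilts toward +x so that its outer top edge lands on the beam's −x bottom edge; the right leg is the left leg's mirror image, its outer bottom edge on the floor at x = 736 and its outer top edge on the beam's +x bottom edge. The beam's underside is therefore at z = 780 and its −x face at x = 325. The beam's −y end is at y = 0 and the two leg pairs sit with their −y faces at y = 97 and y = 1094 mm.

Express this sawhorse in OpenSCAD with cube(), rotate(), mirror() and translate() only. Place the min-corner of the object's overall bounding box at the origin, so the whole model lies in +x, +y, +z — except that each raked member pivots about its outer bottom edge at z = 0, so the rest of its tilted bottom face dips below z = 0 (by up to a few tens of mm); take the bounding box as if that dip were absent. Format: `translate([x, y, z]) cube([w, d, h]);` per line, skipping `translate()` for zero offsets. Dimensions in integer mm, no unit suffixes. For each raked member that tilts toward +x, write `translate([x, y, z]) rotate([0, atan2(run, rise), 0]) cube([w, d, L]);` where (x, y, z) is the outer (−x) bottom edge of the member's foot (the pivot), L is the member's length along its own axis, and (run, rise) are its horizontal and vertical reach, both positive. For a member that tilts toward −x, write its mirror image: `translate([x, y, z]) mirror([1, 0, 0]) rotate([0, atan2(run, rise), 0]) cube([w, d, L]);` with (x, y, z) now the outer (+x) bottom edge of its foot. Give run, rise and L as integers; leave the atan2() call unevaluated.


translate([325, 0, 780]) cube([86, 1227, 82]);
translate([0, 97, 0]) rotate([0, atan2(325, 780), 0]) cube([43, 36, 845]);
translate([736, 97, 0]) mirror([1, 0, 0]) rotate([0, atan2(325, 780), 0]) cube([43, 36, 845]);
translate([0, 1094, 0]) rotate([0, atan2(325, 780), 0]) cube([43, 36, 845]);
translate([736, 1094, 0]) mirror([1, 0, 0]) rotate([0, atan2(325, 780), 0]) cube([43, 36, 845]);


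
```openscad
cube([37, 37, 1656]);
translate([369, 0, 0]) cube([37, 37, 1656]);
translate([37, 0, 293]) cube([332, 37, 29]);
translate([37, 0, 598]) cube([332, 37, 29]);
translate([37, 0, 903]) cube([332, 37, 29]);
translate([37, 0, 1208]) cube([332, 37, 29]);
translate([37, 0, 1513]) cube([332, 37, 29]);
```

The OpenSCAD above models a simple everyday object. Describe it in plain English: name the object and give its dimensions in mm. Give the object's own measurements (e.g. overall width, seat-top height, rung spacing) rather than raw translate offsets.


A straight ladder. Two 37×37 mm vertical rails, 1656 mm tall, stand 406 mm apart (outside-to-outside) with their front faces coplanar on the −y side. 5 rungs, each 37 mm deep and 29 mm tall, span between the inner faces of the rails, front faces flush with the rails. The lowest rung's underside is at z = 293 mm and rungs are spaced 305 mm apart (underside to underside).


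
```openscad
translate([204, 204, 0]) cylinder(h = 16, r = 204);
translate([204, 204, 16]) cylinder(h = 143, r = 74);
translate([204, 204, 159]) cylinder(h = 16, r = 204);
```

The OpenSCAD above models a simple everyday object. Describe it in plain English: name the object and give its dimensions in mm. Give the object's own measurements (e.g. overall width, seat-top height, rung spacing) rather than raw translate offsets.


A spool: two coaxial disc flanges of radius 204 mm and thickness 16 mm, joined by a core cylinder of radius 74 mm and height 143 mm. The lower flange rests on z = 0 and the three cylinders share a vertical axis.


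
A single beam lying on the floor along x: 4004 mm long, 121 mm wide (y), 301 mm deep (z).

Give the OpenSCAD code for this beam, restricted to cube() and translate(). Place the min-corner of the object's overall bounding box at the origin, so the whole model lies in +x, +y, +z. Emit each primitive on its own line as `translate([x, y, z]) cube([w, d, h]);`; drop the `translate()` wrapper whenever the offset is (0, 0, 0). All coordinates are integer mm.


cube([4004, 121, 301]);


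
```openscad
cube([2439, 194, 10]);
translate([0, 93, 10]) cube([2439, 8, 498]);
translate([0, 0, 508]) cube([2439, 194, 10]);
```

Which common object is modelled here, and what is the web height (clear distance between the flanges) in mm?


An I-beam. The web height is 498 mm.

Two wide flanges with a thin centred web — an I-beam. Overall 518 mm minus two 10 mm flanges gives a web of 518 − 2·10 = 498 mm.


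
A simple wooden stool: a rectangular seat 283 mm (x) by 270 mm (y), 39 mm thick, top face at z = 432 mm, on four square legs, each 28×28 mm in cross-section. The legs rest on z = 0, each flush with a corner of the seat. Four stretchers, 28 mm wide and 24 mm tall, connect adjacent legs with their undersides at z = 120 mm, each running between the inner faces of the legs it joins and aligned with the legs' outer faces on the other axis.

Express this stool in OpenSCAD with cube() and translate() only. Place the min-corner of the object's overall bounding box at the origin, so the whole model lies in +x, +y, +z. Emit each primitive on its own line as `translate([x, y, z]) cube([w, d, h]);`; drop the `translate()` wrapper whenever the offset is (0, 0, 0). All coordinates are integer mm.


translate([0, 0, 393]) cube([283, 270, 39]);
cube([28, 28, 393]);
translate([255, 0, 0]) cube([28, 28, 393]);
translate([0, 242, 0]) cube([28, 28, 393]);
translate([255, 242, 0]) cube([28, 28, 393]);
translate([28, 0, 120]) cube([227, 28, 24]);
translate([28, 242, 120]) cube([227, 28, 24]);
translate([0, 28, 120]) cube([28, 214, 24]);
translate([255, 28, 120]) cube([28, 214, 24]);


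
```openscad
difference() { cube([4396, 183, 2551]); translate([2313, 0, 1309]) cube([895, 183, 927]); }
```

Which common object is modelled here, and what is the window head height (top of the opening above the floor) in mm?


A wall with a window opening. The window head height is 2236 mm.

A wall with a rectangular opening subtracted — a window. Sill at z = 1309, opening 927 mm tall, so the head is at 1309 + 927 = 2236 mm.


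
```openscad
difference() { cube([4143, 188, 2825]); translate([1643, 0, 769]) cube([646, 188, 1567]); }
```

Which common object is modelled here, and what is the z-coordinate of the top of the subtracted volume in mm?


A wall with a window opening. The window head height is 2336 mm.

A wall with a rectangular opening subtracted — a window. Sill at z = 769, opening 1567 mm tall, so the head is at 769 + 1567 = 2336 mm.


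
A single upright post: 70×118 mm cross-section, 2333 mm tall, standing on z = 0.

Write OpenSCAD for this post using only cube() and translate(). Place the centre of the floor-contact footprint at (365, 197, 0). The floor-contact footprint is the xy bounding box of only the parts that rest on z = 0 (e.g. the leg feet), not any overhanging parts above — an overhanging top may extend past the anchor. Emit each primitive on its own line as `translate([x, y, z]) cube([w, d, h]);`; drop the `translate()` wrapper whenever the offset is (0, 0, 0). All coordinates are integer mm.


translate([330, 138, 0]) cube([70, 118, 2333]);


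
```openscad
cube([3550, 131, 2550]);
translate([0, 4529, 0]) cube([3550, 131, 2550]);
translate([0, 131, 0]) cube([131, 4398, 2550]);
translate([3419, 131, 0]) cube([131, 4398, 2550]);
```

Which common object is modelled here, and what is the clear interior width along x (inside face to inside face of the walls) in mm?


A house (or room) frame. The interior width is 3288 mm.

Four 2550 mm walls enclosing a rectangle with no floor or roof — a room or house frame. Outside width is 3550 mm and wall thickness is 131 mm, so the interior width is 3550 − 2 × 131 = 3288 mm.


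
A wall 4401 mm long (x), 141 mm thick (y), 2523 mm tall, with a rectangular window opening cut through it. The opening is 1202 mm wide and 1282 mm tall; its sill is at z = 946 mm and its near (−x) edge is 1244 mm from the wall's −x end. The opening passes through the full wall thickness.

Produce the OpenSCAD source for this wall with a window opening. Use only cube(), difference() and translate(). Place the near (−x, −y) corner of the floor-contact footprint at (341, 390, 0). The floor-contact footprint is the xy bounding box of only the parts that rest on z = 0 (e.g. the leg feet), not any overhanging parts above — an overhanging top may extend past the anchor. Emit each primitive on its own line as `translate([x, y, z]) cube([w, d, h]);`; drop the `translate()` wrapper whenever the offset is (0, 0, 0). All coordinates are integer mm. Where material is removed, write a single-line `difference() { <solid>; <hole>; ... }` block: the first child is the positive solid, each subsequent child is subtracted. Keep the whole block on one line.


difference() { translate([341, 390, 0]) cube([4401, 141, 2523]); translate([1585, 390, 946]) cube([1202, 141, 1282]); }


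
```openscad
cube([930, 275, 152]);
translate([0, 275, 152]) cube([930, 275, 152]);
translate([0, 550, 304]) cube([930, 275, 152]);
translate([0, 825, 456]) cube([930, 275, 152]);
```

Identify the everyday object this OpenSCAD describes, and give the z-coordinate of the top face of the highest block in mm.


A staircase. The total rise is 608 mm.

4 identical blocks, each offset up and back from the previous — a staircase. Each step is 152 mm tall and there are 4 of them, so the total rise is 4 × 152 = 608 mm.


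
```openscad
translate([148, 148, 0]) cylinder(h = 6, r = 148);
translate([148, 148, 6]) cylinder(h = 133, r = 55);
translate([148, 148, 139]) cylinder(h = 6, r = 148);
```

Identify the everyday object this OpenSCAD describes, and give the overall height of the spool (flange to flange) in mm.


A spool. The overall height is 145 mm.

Three coaxial cylinders, large–small–large — a spool. Two 6 mm flanges and a 133 mm core give 6 + 133 + 6 = 145 mm.


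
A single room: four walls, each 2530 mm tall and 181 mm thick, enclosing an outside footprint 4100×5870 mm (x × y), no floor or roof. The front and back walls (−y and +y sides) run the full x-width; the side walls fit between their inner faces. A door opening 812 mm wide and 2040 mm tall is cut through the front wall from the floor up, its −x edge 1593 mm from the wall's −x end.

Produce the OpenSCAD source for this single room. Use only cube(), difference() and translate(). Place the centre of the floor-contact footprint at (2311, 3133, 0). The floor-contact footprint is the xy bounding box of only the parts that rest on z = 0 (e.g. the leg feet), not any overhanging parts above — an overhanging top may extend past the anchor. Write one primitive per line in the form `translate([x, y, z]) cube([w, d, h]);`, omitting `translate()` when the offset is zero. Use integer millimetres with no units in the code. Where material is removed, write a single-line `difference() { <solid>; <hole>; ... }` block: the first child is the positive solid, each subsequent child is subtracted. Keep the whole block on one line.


difference() { translate([261, 198, 0]) cube([4100, 181, 2530]); translate([1854, 198, 0]) cube([812, 181, 2040]); }
translate([261, 5887, 0]) cube([4100, 181, 2530]);
translate([261, 379, 0]) cube([181, 5508, 2530]);
translate([4180, 379, 0]) cube([181, 5508, 2530]);


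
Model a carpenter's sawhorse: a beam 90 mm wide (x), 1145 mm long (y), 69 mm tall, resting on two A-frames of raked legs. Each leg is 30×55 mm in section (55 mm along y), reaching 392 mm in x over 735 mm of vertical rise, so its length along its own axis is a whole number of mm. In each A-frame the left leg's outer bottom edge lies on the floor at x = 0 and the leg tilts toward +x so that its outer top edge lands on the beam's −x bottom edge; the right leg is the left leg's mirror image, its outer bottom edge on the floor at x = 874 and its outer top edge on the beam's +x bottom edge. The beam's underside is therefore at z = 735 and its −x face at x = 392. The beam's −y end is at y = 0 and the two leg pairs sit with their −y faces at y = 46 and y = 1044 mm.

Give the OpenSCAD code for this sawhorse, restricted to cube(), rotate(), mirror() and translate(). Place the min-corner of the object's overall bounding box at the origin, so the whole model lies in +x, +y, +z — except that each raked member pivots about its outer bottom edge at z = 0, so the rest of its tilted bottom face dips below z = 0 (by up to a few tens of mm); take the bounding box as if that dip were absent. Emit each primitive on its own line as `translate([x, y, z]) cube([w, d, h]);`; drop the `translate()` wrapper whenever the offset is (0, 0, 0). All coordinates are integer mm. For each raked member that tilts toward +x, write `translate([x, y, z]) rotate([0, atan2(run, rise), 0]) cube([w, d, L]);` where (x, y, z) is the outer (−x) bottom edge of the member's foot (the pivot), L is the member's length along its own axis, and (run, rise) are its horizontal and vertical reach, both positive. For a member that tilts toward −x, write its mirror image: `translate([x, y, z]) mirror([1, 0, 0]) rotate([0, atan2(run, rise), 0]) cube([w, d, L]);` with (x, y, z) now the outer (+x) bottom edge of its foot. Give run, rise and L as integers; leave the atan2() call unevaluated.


translate([392, 0, 735]) cube([90, 1145, 69]);
translate([0, 46, 0]) rotate([0, atan2(392, 735), 0]) cube([30, 55, 833]);
translate([874, 46, 0]) mirror([1, 0, 0]) rotate([0, atan2(392, 735), 0]) cube([30, 55, 833]);
translate([0, 1044, 0]) rotate([0, atan2(392, 735), 0]) cube([30, 55, 833]);
translate([874, 1044, 0]) mirror([1, 0, 0]) rotate([0, atan2(392, 735), 0]) cube([30, 55, 833]);


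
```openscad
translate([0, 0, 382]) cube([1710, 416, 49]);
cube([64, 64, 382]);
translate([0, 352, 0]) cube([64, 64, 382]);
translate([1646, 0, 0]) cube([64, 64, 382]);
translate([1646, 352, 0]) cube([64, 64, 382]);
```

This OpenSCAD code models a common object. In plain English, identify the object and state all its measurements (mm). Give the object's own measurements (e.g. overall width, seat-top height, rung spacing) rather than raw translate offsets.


A bench: a 1710×416 mm seat slab, 49 mm thick, top at z = 431 mm, on four 64×64 mm square legs flush with the seat corners and standing on z = 0.


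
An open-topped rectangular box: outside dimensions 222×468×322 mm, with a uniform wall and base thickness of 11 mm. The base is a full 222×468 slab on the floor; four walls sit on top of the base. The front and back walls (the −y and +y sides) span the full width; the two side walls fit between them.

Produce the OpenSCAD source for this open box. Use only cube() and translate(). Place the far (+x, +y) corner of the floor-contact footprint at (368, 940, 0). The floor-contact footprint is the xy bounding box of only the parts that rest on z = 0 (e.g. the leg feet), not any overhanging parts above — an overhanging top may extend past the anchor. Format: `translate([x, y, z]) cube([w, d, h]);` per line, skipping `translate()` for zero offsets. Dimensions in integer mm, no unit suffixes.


translate([146, 472, 0]) cube([222, 468, 11]);
translate([146, 472, 11]) cube([222, 11, 311]);
translate([146, 929, 11]) cube([222, 11, 311]);
translate([146, 483, 11]) cube([11, 446, 311]);
translate([357, 483, 11]) cube([11, 446, 311]);


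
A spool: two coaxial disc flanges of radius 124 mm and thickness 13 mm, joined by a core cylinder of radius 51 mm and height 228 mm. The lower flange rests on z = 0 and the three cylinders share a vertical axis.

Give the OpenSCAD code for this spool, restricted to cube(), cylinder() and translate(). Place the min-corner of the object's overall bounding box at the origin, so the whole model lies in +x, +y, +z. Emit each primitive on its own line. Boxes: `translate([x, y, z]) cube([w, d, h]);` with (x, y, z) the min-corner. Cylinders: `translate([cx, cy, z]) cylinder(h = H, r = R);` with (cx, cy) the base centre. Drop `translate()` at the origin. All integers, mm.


translate([124, 124, 0]) cylinder(h = 13, r = 124);
translate([124, 124, 13]) cylinder(h = 228, r = 51);
translate([124, 124, 241]) cylinder(h = 13, r = 124);


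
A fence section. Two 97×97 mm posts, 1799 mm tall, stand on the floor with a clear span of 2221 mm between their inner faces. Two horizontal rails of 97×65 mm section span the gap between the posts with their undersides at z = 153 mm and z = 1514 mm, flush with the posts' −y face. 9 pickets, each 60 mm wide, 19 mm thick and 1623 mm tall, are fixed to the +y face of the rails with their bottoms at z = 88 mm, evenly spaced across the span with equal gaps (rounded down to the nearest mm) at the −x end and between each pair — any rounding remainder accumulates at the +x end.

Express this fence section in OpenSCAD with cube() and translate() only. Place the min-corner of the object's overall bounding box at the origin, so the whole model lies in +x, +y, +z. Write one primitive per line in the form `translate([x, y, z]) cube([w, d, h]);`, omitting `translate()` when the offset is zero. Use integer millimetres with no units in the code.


cube([97, 97, 1799]);
translate([2318, 0, 0]) cube([97, 97, 1799]);
translate([97, 0, 153]) cube([2221, 97, 65]);
translate([97, 0, 1514]) cube([2221, 97, 65]);
translate([265, 97, 88]) cube([60, 19, 1623]);
translate([493, 97, 88]) cube([60, 19, 1623]);
translate([721, 97, 88]) cube([60, 19, 1623]);
translate([949, 97, 88]) cube([60, 19, 1623]);
translate([1177, 97, 88]) cube([60, 19, 1623]);
translate([1405, 97, 88]) cube([60, 19, 1623]);
translate([1633, 97, 88]) cube([60, 19, 1623]);
translate([1861, 97, 88]) cube([60, 19, 1623]);
translate([2089, 97, 88]) cube([60, 19, 1623]);


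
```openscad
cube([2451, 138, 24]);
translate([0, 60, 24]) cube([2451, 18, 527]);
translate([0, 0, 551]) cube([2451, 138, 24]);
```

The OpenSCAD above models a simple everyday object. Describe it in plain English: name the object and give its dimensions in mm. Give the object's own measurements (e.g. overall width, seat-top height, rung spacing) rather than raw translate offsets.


An I-beam lying along x, 2451 mm long. Overall section height 575 mm. Two flanges 138 mm wide (y) and 24 mm thick, one on the floor and one at the top; a web 18 mm thick runs between them, centred on the flange width.


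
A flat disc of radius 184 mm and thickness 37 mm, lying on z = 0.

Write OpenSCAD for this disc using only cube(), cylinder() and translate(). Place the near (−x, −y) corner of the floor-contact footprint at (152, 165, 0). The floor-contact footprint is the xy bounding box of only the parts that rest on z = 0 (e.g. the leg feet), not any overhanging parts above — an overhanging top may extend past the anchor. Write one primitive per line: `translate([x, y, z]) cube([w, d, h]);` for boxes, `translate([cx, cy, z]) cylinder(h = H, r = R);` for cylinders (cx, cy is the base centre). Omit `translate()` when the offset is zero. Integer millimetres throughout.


translate([336, 349, 0]) cylinder(h = 37, r = 184);


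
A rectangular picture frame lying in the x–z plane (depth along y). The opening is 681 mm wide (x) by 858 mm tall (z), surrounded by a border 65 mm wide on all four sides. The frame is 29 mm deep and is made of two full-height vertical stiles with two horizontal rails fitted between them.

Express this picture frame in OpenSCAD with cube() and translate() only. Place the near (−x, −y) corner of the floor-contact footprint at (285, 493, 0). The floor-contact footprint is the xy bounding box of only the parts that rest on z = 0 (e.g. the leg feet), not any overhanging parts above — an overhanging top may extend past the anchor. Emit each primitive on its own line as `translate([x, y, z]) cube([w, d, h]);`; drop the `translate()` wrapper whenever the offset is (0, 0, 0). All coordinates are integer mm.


translate([285, 493, 0]) cube([65, 29, 988]);
translate([1031, 493, 0]) cube([65, 29, 988]);
translate([350, 493, 0]) cube([681, 29, 65]);
translate([350, 493, 923]) cube([681, 29, 65]);


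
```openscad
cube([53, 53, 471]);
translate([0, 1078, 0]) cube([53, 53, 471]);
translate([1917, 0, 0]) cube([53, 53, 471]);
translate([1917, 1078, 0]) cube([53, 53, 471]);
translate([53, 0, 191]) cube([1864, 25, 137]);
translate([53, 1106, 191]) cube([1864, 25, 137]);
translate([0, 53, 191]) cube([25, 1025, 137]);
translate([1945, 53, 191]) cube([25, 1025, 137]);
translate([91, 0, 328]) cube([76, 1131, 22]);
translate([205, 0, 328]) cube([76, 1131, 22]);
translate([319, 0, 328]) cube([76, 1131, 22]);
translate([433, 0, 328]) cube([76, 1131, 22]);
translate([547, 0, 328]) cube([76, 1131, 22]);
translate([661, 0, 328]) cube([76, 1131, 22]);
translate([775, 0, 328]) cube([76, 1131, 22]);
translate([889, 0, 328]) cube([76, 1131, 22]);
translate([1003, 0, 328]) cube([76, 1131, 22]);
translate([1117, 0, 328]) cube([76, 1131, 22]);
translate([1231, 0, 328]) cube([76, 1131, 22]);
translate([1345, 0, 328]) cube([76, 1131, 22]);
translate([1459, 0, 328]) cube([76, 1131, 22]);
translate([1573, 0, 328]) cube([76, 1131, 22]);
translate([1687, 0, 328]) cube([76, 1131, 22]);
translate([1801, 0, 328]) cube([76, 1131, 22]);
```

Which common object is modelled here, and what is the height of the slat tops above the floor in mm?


A bed frame. The slat-top height is 350 mm.

Four posts, four rails, and a row of slats — a bed frame. Slats sit on the rails at z = 191 + 137 = 328; with slat thickness 22, the top is 350 mm.


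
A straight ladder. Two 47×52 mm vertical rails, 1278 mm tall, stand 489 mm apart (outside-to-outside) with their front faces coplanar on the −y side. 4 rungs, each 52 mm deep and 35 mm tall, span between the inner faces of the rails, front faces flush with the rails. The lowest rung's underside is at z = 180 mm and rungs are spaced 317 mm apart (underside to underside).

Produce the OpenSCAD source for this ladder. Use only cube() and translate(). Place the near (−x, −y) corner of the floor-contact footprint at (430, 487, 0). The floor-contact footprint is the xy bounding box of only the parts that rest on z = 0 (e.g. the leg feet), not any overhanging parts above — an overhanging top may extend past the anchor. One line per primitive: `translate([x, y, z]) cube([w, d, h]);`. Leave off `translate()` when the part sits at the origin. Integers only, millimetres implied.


translate([430, 487, 0]) cube([47, 52, 1278]);
translate([872, 487, 0]) cube([47, 52, 1278]);
translate([477, 487, 180]) cube([395, 52, 35]);
translate([477, 487, 497]) cube([395, 52, 35]);
translate([477, 487, 814]) cube([395, 52, 35]);
translate([477, 487, 1131]) cube([395, 52, 35]);


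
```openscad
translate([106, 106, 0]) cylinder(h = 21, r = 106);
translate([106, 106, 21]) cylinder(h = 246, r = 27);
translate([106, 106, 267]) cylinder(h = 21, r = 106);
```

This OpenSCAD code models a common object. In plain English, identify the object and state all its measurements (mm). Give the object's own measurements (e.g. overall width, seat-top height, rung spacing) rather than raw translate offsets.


A spool: two coaxial disc flanges of radius 106 mm and thickness 21 mm, joined by a core cylinder of radius 27 mm and height 246 mm. The lower flange rests on z = 0 and the three cylinders share a vertical axis.


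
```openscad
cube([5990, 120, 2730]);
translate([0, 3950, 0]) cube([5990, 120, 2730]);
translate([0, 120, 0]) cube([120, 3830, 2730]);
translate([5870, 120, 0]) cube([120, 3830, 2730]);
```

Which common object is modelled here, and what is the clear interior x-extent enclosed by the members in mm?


A house (or room) frame. The interior width is 5750 mm.

Four 2730 mm walls enclosing a rectangle with no floor or roof — a room or house frame. Outside width is 5990 mm and wall thickness is 120 mm, so the interior width is 5990 − 2 × 120 = 5750 mm.


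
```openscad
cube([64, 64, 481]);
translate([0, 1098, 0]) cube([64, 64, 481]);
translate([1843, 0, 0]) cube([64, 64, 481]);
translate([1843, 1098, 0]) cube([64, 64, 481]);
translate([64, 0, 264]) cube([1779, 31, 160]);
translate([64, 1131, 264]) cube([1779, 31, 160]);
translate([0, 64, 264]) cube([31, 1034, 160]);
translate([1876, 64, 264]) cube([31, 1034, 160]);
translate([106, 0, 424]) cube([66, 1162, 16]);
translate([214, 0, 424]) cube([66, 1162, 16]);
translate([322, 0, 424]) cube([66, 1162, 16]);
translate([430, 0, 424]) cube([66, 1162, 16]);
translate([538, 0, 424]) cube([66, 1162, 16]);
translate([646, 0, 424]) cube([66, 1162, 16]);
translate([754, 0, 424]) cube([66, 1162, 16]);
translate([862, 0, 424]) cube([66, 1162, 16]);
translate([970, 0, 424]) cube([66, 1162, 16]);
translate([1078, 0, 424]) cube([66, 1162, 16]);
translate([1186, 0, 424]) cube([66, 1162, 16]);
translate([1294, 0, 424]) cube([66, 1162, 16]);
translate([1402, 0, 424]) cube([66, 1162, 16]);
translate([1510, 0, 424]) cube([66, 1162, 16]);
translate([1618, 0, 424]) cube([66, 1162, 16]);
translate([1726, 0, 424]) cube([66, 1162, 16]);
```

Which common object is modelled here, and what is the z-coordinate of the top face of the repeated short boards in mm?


A bed frame. The slat-top height is 440 mm.

Four posts, four rails, and a row of slats — a bed frame. Slats sit on the rails at z = 264 + 160 = 424; with slat thickness 16, the top is 440 mm.


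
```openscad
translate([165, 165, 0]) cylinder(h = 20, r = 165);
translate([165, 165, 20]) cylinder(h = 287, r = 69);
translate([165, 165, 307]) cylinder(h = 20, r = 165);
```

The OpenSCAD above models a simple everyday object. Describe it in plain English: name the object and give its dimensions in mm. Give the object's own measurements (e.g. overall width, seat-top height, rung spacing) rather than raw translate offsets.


A spool: two coaxial disc flanges of radius 165 mm and thickness 20 mm, joined by a core cylinder of radius 69 mm and height 287 mm. The lower flange rests on z = 0 and the three cylinders share a vertical axis.


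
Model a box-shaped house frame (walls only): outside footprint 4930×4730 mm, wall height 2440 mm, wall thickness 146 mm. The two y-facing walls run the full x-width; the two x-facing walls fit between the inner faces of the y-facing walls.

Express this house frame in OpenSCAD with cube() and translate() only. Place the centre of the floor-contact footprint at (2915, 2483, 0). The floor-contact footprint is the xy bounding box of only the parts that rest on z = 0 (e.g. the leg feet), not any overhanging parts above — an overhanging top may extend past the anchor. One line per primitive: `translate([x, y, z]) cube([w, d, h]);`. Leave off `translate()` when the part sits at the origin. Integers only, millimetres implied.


translate([450, 118, 0]) cube([4930, 146, 2440]);
translate([450, 4702, 0]) cube([4930, 146, 2440]);
translate([450, 264, 0]) cube([146, 4438, 2440]);
translate([5234, 264, 0]) cube([146, 4438, 2440]);
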